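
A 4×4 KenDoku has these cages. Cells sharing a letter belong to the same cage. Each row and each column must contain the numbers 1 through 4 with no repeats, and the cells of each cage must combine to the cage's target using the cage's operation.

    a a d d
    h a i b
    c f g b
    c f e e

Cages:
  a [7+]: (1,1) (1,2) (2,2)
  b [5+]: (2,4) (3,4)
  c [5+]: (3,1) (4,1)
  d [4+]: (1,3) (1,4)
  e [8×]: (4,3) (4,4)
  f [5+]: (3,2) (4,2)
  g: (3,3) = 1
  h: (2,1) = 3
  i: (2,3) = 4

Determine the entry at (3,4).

Cage h is given, so (2,1) = 3.
Cage i is given, leaving (2,3) = 4.
G is a freebie, which forces (3,3) = 1.
Column 3 already has 4; hence (4,3) = 2.
2 is placed in row 4, which forces (4,4) = 4.
1 is placed in column 3; hence (1,3) = 3.
Cage d's pair has sum 4, which forces (1,4) = 1.
The two cells of cage b must have sum 5, so (2,4) = 2.
Cage c needs two cells with sum 5, leaving (3,1) = 4.
Row 3 already has 4; hence (3,2) = 2.
Cage b's pair has sum 5, so (3,4) = 3.
4 is placed in row 4, so (4,1) = 1.
1 is placed in row 4, leaving (4,2) = 3.
4 is placed in column 1, leaving (1,1) = 2.
2 is placed in column 2; hence (1,2) = 4.
2 is placed in row 2, which forces (2,2) = 1.
The full grid is 2 4 3 1 / 3 1 4 2 / 4 2 1 3 / 1 3 2 4.

3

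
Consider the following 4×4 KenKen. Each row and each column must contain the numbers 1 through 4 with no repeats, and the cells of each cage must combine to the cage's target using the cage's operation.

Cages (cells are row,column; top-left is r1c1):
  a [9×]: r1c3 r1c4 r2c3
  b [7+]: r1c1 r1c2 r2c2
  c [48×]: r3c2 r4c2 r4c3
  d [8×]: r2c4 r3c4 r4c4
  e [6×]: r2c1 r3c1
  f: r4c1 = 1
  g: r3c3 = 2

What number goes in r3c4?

Cage a needs product 9, leaving r1c3 = 1.
The 3 cells of cage a must have product 9; hence r1c4 = 3.
Cage a needs product 9, which forces r2c3 = 3.
The 3 cells of cage c must have product 48, so r3c2 = 4.
Cage g is a single given cell; hence r3c3 = 2.
2 is placed in row 3, leaving r3c4 = 1.
Cage f is a single given cell; hence r4c1 = 1.
Cage c needs product 48; hence r4c2 = 3.
Cage c needs product 48, so r4c3 = 4.
4 is placed in row 4, leaving r4c4 = 2.
The 3 cells of cage b must have sum 7, leaving r1c1 = 4.
Column 2 now contains 4, leaving r1c2 = 2.
Row 2 already has 3, which forces r2c1 = 2.
Cage b needs sum 7, so r2c2 = 1.
2 is placed in column 4, which forces r2c4 = 4.
2 is placed in row 3, so r3c1 = 3.
Filled in: 4 2 1 3 / 2 1 3 4 / 3 4 2 1 / 1 3 4 2.

1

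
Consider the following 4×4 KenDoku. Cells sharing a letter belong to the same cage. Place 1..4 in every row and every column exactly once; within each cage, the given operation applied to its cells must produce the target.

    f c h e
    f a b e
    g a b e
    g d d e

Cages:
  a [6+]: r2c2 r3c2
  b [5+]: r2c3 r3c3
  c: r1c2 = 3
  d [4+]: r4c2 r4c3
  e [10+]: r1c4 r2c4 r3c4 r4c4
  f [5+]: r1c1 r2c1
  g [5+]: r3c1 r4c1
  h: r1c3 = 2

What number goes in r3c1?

3

Cage c is given, leaving r1c2 = 3.
Cage h is a single given cell, leaving r1c3 = 2.
3 is placed in column 2, leaving r4c2 = 1.
1 is placed in row 4, which forces r4c3 = 3.
The only place for 3 in row 2 is r2c4.
Row 2 needs a 2, and only r2c2 is open for it.
Column 2 already has 2, so r3c2 = 4.
Row 3 now contains 4; hence r3c3 = 1.
Row 3 already has 1, so r3c4 = 2.
Column 4 already has 2, which forces r4c4 = 4.
Column 4 now contains 4; hence r1c4 = 1.
Column 3 now contains 1; hence r2c3 = 4.
Row 3 already has 1, so r3c1 = 3.
4 is placed in row 4, leaving r4c1 = 2.
1 is placed in row 1, so r1c1 = 4.
Row 2 already has 4, leaving r2c1 = 1.
Completed grid: 4 3 2 1 / 1 2 4 3 / 3 4 1 2 / 2 1 3 4.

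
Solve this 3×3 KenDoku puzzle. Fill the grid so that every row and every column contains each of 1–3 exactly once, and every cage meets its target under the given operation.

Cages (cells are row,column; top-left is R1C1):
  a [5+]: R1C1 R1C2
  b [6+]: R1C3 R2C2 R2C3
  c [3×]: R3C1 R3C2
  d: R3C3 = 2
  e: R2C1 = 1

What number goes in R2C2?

2

E is a freebie, leaving R2C1 = 1.
Column 1 now contains 1, so R3C1 = 3.
Row 3 now contains 3, leaving R3C2 = 1.
Cage d is a single given cell, so R3C3 = 2.
3 is placed in column 1, leaving R1C1 = 2.
The two cells of cage a must have sum 5, so R1C2 = 3.
Cage b has sum 6; hence R1C3 = 1.
Cage b needs sum 6; hence R2C2 = 2.
Column 3 already has 2, leaving R2C3 = 3.
The full grid is 2 3 1 / 1 2 3 / 3 1 2.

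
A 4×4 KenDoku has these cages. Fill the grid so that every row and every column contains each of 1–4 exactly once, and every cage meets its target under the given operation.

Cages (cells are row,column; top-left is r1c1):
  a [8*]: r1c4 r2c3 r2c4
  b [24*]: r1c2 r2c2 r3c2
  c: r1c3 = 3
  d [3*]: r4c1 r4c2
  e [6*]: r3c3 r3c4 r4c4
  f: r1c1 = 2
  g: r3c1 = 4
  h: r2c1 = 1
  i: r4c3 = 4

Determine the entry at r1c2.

4

Cage f is a single given cell, so r1c1 = 2.
Cage c is given, leaving r1c3 = 3.
H is a freebie, leaving r2c1 = 1.
Cage g is given, which forces r3c1 = 4.
1 is placed in column 1, leaving r4c1 = 3.
3 is placed in row 4, leaving r4c2 = 1.
I is a freebie, so r4c3 = 4.
1 is placed in row 4, which forces r4c4 = 2.
Row 1 now contains 3; hence r1c2 = 4.
The 3 cells of cage a must have product 8, so r1c4 = 1.
Column 3 already has 4; hence r2c3 = 2.
2 is placed in column 4, which forces r2c4 = 4.
The 3 cells of cage e must have product 6, which forces r3c3 = 1.
Cage e needs product 6, which forces r3c4 = 3.
Row 2 now contains 2; hence r2c2 = 3.
Row 3 now contains 3; hence r3c2 = 2.
The full grid is 2 4 3 1 / 1 3 2 4 / 4 2 1 3 / 3 1 4 2.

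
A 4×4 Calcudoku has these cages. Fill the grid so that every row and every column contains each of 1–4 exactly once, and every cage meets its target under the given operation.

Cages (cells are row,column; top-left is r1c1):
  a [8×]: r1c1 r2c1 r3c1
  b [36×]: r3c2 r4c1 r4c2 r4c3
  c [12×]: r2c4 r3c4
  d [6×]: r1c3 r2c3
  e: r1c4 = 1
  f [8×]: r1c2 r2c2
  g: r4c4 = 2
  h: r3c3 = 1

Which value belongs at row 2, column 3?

2

Cage e is a single given cell; hence r1c4 = 1.
The 4 cells of cage b must have product 36, which forces r3c2 = 3.
H is a freebie, leaving r3c3 = 1.
Row 3 now contains 3, which forces r3c4 = 4.
G is a freebie, leaving r4c4 = 2.
Cage a needs product 8, leaving r1c1 = 4.
Row 1 already has 4, so r1c2 = 2.
2 is placed in row 1; hence r1c3 = 3.
Cage a has product 8, leaving r2c1 = 1.
2 is placed in column 2; hence r2c2 = 4.
Column 3 already has 3, leaving r2c3 = 2.
Column 4 now contains 4; hence r2c4 = 3.
Row 3 now contains 4; hence r3c1 = 2.
Column 1 now contains 1, which forces r4c1 = 3.
4 is placed in column 2, so r4c2 = 1.
Column 3 already has 3, leaving r4c3 = 4.
The full grid is 4 2 3 1 / 1 4 2 3 / 2 3 1 4 / 3 1 4 2.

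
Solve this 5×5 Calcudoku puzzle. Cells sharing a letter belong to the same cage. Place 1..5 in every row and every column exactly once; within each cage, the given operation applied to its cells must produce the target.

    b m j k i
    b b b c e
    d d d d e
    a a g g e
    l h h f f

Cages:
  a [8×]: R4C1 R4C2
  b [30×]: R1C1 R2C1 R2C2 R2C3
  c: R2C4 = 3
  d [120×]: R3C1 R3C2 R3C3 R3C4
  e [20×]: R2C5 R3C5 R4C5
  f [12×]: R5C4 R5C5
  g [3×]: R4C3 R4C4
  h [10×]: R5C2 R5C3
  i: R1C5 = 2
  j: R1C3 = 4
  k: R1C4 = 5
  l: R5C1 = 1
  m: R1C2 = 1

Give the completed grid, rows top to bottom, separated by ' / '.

Cage m is a single given cell, which forces R1C2 = 1.
Cage j is a single given cell, so R1C3 = 4.
Cage k is given, which forces R1C4 = 5.
Cage i is a single given cell, which forces R1C5 = 2.
Cage c is given, so R2C4 = 3.
3 is placed in column 4, leaving R4C4 = 1.
L is a freebie, leaving R5C1 = 1.
3 is placed in column 4, which forces R5C4 = 4.
4 is placed in row 5, which forces R5C5 = 3.
Row 1 already has 2, which forces R1C1 = 3.
Cage b has product 30, leaving R2C3 = 1.
4 is placed in column 4, so R3C4 = 2.
Row 4 now contains 1, so R4C3 = 3.
The 4 cells of cage d must have product 120; hence R3C1 = 4.
Cage d needs product 120; hence R3C2 = 3.
Column 3 now contains 3, leaving R3C3 = 5.
The 3 cells of cage e must have product 20, so R3C5 = 1.
Column 1 already has 4, which forces R4C1 = 2.
2 is placed in row 4, leaving R4C2 = 4.
Row 4 already has 4, so R4C5 = 5.
5 is placed in column 3; hence R5C3 = 2.
2 is placed in column 1; hence R2C1 = 5.
Cage b needs product 30; hence R2C2 = 2.
Column 5 now contains 5; hence R2C5 = 4.
2 is placed in row 5, leaving R5C2 = 5.

3 1 4 5 2 / 5 2 1 3 4 / 4 3 5 2 1 / 2 4 3 1 5 / 1 5 2 4 3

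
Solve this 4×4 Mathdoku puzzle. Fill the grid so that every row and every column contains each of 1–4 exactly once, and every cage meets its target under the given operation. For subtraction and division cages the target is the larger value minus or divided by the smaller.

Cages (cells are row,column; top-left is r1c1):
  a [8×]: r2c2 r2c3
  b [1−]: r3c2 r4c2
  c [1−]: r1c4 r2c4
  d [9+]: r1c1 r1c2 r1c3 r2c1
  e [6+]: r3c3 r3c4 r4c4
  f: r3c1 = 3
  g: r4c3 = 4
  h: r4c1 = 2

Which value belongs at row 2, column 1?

Cage f is a single given cell, which forces r3c1 = 3.
Cage h is given; hence r4c1 = 2.
Cage g is a single given cell, which forces r4c3 = 4.
Cage d needs sum 9, so r1c1 = 4.
Column 1 now contains 2; hence r2c1 = 1.
Cage a's pair has product 8; hence r2c2 = 4.
Column 3 already has 4, leaving r2c3 = 2.
Row 2 already has 2, which forces r2c4 = 3.
Column 2 already has 4, leaving r3c2 = 2.
Column 3 now contains 2, leaving r3c3 = 1.
1 is placed in row 3, so r3c4 = 4.
3 is placed in column 4; hence r4c4 = 1.
Cage d needs sum 9, so r1c2 = 1.
Column 3 now contains 1, so r1c3 = 3.
1 is placed in column 4, which forces r1c4 = 2.
Row 4 now contains 1, leaving r4c2 = 3.
The full grid is 4 1 3 2 / 1 4 2 3 / 3 2 1 4 / 2 3 4 1.

1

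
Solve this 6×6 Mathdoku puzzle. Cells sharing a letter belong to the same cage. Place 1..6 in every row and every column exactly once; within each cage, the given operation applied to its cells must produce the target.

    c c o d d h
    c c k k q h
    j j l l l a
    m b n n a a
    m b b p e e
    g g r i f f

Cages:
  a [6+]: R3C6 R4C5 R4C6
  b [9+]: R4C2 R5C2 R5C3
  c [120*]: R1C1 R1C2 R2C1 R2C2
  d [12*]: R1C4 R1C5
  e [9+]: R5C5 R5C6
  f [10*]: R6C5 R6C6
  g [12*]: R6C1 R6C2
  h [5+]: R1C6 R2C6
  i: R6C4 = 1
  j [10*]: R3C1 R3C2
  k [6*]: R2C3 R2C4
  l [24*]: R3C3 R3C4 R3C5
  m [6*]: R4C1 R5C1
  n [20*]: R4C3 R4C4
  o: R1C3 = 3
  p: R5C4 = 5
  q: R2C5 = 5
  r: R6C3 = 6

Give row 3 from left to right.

2 5 1 6 4 3

Cage o is given, so R1C3 = 3.
Cage q is a single given cell, so R2C5 = 5.
Cage p is given, so R5C4 = 5.
Cage r is a single given cell, leaving R6C3 = 6.
I is a freebie, so R6C4 = 1.
Column 5 already has 5, leaving R6C5 = 2.
2 is placed in row 6, which forces R6C6 = 5.
The two cells of cage d must have product 12, leaving R1C4 = 2.
Cage d's pair has product 12, which forces R1C5 = 6.
Cage n needs two cells with product 20, so R4C3 = 5.
Column 4 already has 5, which forces R4C4 = 4.
6 is placed in column 5, so R5C5 = 3.
Row 5 now contains 3, leaving R5C6 = 6.
Column 5 now contains 3, so R4C5 = 1.
Column 5 already has 1, which forces R3C5 = 4.
The only place for 1 in row 3 is R3C3.
Column 3 now contains 1, which forces R2C3 = 2.
The two cells of cage k must have product 6, so R2C4 = 3.
The 3 cells of cage l must have product 24, leaving R3C4 = 6.
Column 3 now contains 2, which forces R5C3 = 4.
Cage b needs sum 9, leaving R4C2 = 3.
3 is placed in row 4; hence R4C6 = 2.
Cage b has sum 9, which forces R5C2 = 2.
3 is placed in column 2, which forces R6C2 = 4.
Cage j needs two cells with product 10; hence R3C1 = 2.
Column 2 now contains 2, which forces R3C2 = 5.
2 is placed in column 6, which forces R3C6 = 3.
3 is placed in row 4, which forces R4C1 = 6.
Row 5 already has 2; hence R5C1 = 1.
4 is placed in row 6; hence R6C1 = 3.
Cage c needs product 120, leaving R1C1 = 5.
Column 2 already has 5, so R1C2 = 1.
Row 1 already has 1, which forces R1C6 = 4.
1 is placed in column 1; hence R2C1 = 4.
Cage c needs product 120, which forces R2C2 = 6.
4 is placed in column 6; hence R2C6 = 1.
Filled in: 5 1 3 2 6 4 / 4 6 2 3 5 1 / 2 5 1 6 4 3 / 6 3 5 4 1 2 / 1 2 4 5 3 6 / 3 4 6 1 2 5.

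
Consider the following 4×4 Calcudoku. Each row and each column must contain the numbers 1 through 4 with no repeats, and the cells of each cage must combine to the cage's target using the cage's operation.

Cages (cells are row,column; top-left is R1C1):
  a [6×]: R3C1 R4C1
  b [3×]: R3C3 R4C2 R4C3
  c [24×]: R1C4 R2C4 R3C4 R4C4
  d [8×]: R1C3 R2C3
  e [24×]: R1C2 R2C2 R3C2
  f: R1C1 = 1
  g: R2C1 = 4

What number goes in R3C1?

3

F is a freebie, which forces R1C1 = 1.
G is a freebie, so R2C1 = 4.
Row 2 now contains 4, so R2C3 = 2.
Cage b needs product 3, leaving R3C3 = 1.
Cage b has product 3; hence R4C2 = 1.
Cage b has product 3; hence R4C3 = 3.
Column 3 now contains 2; hence R1C3 = 4.
2 is placed in row 2; hence R2C2 = 3.
Cage c has product 24, leaving R2C4 = 1.
The two cells of cage a must have product 6, which forces R3C1 = 3.
Row 4 now contains 3; hence R4C1 = 2.
Row 4 already has 2, so R4C4 = 4.
4 is placed in row 1; hence R1C2 = 2.
Cage c needs product 24, so R1C4 = 3.
Cage e has product 24; hence R3C2 = 4.
4 is placed in column 4, which forces R3C4 = 2.
Filled in: 1 2 4 3 / 4 3 2 1 / 3 4 1 2 / 2 1 3 4.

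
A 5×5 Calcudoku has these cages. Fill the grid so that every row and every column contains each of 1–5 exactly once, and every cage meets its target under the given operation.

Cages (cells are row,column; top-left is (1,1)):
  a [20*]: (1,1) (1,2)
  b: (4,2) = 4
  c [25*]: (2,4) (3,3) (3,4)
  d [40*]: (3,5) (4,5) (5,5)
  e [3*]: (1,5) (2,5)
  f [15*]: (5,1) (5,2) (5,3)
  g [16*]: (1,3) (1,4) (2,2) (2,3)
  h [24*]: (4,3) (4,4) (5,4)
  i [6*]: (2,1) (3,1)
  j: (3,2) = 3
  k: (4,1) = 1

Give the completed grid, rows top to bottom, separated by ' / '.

4 5 1 2 3 / 3 2 4 5 1 / 2 3 5 1 4 / 1 4 2 3 5 / 5 1 3 4 2

Cage c needs product 25, which forces (2,4) = 5.
Cage j is given; hence (3,2) = 3.
The 3 cells of cage c must have product 25, leaving (3,3) = 5.
Cage c has product 25, leaving (3,4) = 1.
Cage k is given, leaving (4,1) = 1.
B is a freebie, so (4,2) = 4.
The two cells of cage a must have product 20, so (1,1) = 4.
Column 2 already has 4, leaving (1,2) = 5.
Row 1 already has 4, leaving (1,4) = 2.
Cage i needs two cells with product 6; hence (2,1) = 3.
Row 2 already has 3, so (2,5) = 1.
Row 3 now contains 3, so (3,1) = 2.
Row 3 now contains 2, which forces (3,5) = 4.
Column 4 now contains 2, which forces (4,4) = 3.
3 is placed in column 1, which forces (5,1) = 5.
Column 2 already has 5, which forces (5,2) = 1.
Row 5 already has 1, which forces (5,3) = 3.
Cage h needs product 24, which forces (5,4) = 4.
5 is placed in row 5; hence (5,5) = 2.
2 is placed in row 1; hence (1,3) = 1.
1 is placed in column 5, so (1,5) = 3.
Row 2 now contains 1; hence (2,2) = 2.
Cage g needs product 16; hence (2,3) = 4.
Row 4 now contains 3; hence (4,3) = 2.
Column 5 now contains 2, which forces (4,5) = 5.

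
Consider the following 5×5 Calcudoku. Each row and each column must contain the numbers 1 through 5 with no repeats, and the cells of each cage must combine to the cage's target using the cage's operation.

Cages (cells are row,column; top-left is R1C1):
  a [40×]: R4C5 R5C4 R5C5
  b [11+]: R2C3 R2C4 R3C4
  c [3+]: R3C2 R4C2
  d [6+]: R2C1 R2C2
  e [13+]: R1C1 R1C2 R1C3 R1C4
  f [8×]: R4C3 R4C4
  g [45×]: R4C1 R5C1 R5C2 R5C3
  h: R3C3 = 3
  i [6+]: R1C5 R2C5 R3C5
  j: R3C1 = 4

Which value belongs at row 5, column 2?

J is a freebie, leaving R3C1 = 4.
Cage h is given, so R3C3 = 3.
The 4 cells of cage g must have product 45; hence R4C1 = 3.
The 4 cells of cage g must have product 45; hence R5C2 = 3.
The 4 cells of cage e must have sum 13; hence R1C4 = 3.
The 3 cells of cage i must have sum 6, so R2C5 = 3.
The only place for 2 in row 1 is R1C5.
Column 5 now contains 2, so R3C5 = 1.
The 3 cells of cage a must have product 40, so R5C4 = 2.
Row 3 now contains 1, which forces R3C2 = 2.
Column 4 already has 2; hence R3C4 = 5.
Cage c needs two cells with sum 3, so R4C2 = 1.
Cage f needs two cells with product 8, leaving R4C3 = 2.
Column 4 already has 2; hence R4C4 = 4.
Row 4 now contains 4, leaving R4C5 = 5.
Column 5 already has 5, which forces R5C5 = 4.
Column 3 now contains 2, so R2C3 = 5.
4 is placed in column 4, which forces R2C4 = 1.
Column 3 now contains 5; hence R5C3 = 1.
Cage e has sum 13, so R1C1 = 1.
Cage e needs sum 13, which forces R1C2 = 5.
Column 3 already has 1, which forces R1C3 = 4.
Row 2 already has 1, so R2C1 = 2.
5 is placed in row 2, leaving R2C2 = 4.
Row 5 already has 1, so R5C1 = 5.
The full grid is 1 5 4 3 2 / 2 4 5 1 3 / 4 2 3 5 1 / 3 1 2 4 5 / 5 3 1 2 4.

3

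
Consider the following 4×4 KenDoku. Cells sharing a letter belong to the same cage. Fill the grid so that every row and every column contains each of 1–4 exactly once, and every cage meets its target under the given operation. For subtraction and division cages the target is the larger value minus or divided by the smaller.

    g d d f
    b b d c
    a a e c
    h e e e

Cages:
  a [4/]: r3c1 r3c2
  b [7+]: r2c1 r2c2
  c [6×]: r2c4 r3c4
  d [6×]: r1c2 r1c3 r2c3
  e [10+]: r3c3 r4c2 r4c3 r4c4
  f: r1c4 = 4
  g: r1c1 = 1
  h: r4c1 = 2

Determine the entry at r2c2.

4

Cage g is given; hence r1c1 = 1.
F is a freebie, so r1c4 = 4.
Column 1 already has 1, which forces r3c1 = 4.
4 is placed in row 3, leaving r3c2 = 1.
Cage h is a single given cell, leaving r4c1 = 2.
Column 1 now contains 4; hence r2c1 = 3.
The two cells of cage b must have sum 7, so r2c2 = 4.
The 3 cells of cage d must have product 6, leaving r2c3 = 1.
3 is placed in row 2; hence r2c4 = 2.
Cage e has sum 10; hence r3c3 = 2.
Column 4 now contains 2, which forces r3c4 = 3.
Column 2 already has 4, which forces r4c2 = 3.
Row 4 already has 3, so r4c3 = 4.
Column 4 now contains 3, leaving r4c4 = 1.
Column 2 now contains 3, so r1c2 = 2.
Column 3 now contains 2, leaving r1c3 = 3.
The full grid is 1 2 3 4 / 3 4 1 2 / 4 1 2 3 / 2 3 4 1.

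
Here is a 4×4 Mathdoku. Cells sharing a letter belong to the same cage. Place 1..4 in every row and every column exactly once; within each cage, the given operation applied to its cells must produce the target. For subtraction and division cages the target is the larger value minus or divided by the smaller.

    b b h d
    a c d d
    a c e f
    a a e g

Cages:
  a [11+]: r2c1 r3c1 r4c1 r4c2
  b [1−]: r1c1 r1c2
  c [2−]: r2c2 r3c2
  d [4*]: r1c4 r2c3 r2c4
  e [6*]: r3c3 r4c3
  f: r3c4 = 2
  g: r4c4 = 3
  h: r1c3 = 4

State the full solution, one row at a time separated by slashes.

3 2 4 1 / 2 3 1 4 / 4 1 3 2 / 1 4 2 3

Cage h is given, leaving r1c3 = 4.
Cage f is given, leaving r3c4 = 2.
Cage g is a single given cell, so r4c4 = 3.
2 is placed in column 4, so r1c4 = 1.
The 3 cells of cage d must have product 4; hence r2c3 = 1.
Cage d needs product 4, which forces r2c4 = 4.
Row 3 already has 2, which forces r3c3 = 3.
3 is placed in row 4, leaving r4c3 = 2.
4 is placed in row 2, so r2c1 = 2.
Row 2 already has 2; hence r2c2 = 3.
The 4 cells of cage a must have sum 11, leaving r3c1 = 4.
4 is placed in row 3, so r3c2 = 1.
Cage a has sum 11, leaving r4c1 = 1.
2 is placed in row 4, so r4c2 = 4.
Column 1 now contains 2, which forces r1c1 = 3.
Column 2 now contains 3, so r1c2 = 2.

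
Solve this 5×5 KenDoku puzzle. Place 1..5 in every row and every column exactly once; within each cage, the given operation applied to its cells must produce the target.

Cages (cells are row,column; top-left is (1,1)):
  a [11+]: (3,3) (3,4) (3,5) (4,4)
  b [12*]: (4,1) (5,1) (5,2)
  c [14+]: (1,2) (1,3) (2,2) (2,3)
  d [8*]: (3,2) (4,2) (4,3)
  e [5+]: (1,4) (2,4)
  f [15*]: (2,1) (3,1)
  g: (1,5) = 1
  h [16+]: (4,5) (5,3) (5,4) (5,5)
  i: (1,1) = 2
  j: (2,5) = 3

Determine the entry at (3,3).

I is a freebie; hence (1,1) = 2.
Cage g is a single given cell, leaving (1,5) = 1.
Cage j is given, which forces (2,5) = 3.
Row 2 now contains 3, so (2,1) = 5.
Cage f needs two cells with product 15, which forces (3,1) = 3.
Cage b needs product 12, leaving (5,2) = 3.
Cage h needs sum 16, leaving (4,5) = 5.
The only place for 3 in row 4 is (4,4).
Column 4 now contains 3; hence (1,4) = 4.
Cage e needs two cells with sum 5, leaving (2,4) = 1.
Column 4 already has 1, so (3,4) = 5.
The 4 cells of cage a must have sum 11, leaving (3,5) = 2.
Column 4 already has 5, which forces (5,4) = 2.
2 is placed in column 5; hence (5,5) = 4.
Row 1 now contains 4, leaving (1,2) = 5.
Cage c has sum 14, leaving (1,3) = 3.
Row 3 already has 5, leaving (3,3) = 1.
The 3 cells of cage b must have product 12, so (4,1) = 4.
Row 4 already has 4, which forces (4,3) = 2.
4 is placed in row 5, which forces (5,1) = 1.
4 is placed in row 5, so (5,3) = 5.
Cage c needs sum 14, which forces (2,2) = 2.
Column 3 already has 2, which forces (2,3) = 4.
Row 3 already has 1, which forces (3,2) = 4.
Row 4 now contains 2, which forces (4,2) = 1.
Completed grid: 2 5 3 4 1 / 5 2 4 1 3 / 3 4 1 5 2 / 4 1 2 3 5 / 1 3 5 2 4.

1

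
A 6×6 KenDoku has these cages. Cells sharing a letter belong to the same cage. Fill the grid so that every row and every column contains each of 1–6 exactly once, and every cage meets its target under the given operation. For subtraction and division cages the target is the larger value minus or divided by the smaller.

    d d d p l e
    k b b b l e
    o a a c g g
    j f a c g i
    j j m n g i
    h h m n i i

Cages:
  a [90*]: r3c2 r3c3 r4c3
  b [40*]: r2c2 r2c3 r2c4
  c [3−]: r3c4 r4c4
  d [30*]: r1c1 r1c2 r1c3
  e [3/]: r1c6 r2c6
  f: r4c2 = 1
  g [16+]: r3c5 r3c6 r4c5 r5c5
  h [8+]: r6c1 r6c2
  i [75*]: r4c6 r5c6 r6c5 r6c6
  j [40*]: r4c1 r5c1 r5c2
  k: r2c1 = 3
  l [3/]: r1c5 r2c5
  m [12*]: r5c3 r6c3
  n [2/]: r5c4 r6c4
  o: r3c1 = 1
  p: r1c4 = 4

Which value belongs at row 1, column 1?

Cage p is given; hence r1c4 = 4.
K is a freebie, so r2c1 = 3.
O is a freebie; hence r3c1 = 1.
Cage f is a single given cell, so r4c2 = 1.
Cage i has product 75, leaving r6c5 = 5.
In row 1, 1 can only go at r1c3, so r1c3 = 1.
In row 6, 4 can only go at r6c3, so r6c3 = 4.
Cage b has product 40, so r2c2 = 4.
The two cells of cage m must have product 12, which forces r5c3 = 3.
Cage a needs product 90, which forces r3c2 = 3.
Column 3 needs a 2, and only r2c3 is open for it.
Row 2 already has 2; hence r2c4 = 5.
The two cells of cage c must have difference 3, so r3c4 = 6.
The two cells of cage c must have difference 3, leaving r4c4 = 3.
Row 4 already has 3, which forces r4c6 = 5.
Column 6 now contains 5, which forces r5c6 = 1.
Column 6 now contains 1, leaving r6c6 = 3.
Column 6 already has 3, which forces r1c6 = 2.
Column 6 now contains 1, leaving r2c6 = 6.
Row 3 now contains 6; hence r3c3 = 5.
Cage g needs sum 16, which forces r3c5 = 2.
Column 6 now contains 5, so r3c6 = 4.
Row 4 now contains 5; hence r4c3 = 6.
Row 4 already has 6, so r4c5 = 4.
1 is placed in row 5, so r5c4 = 2.
Column 5 now contains 4; hence r5c5 = 6.
The two cells of cage n must have quotient 2, leaving r6c4 = 1.
2 is placed in row 1, which forces r1c5 = 3.
Row 2 now contains 6; hence r2c5 = 1.
4 is placed in row 4, which forces r4c1 = 2.
Cage j needs product 40, leaving r5c1 = 4.
2 is placed in row 5, so r5c2 = 5.
Column 1 now contains 2, which forces r6c1 = 6.
Row 6 now contains 6, so r6c2 = 2.
Column 1 now contains 6, leaving r1c1 = 5.
5 is placed in column 2, leaving r1c2 = 6.
Completed grid: 5 6 1 4 3 2 / 3 4 2 5 1 6 / 1 3 5 6 2 4 / 2 1 6 3 4 5 / 4 5 3 2 6 1 / 6 2 4 1 5 3.

5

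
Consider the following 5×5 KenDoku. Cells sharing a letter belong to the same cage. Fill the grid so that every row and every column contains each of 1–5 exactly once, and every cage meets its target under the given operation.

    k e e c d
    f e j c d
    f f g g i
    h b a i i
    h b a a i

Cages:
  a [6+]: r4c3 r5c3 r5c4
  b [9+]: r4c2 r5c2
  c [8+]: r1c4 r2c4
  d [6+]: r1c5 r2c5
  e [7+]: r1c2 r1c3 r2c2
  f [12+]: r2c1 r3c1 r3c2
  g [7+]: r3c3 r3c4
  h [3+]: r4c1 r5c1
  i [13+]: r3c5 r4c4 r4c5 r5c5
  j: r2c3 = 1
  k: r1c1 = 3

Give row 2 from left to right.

5 2 1 3 4

K is a freebie, so r1c1 = 3.
Row 1 now contains 3, which forces r1c4 = 5.
Cage j is given; hence r2c3 = 1.
5 is placed in column 4; hence r2c4 = 3.
Cage e needs sum 7, so r1c2 = 1.
Cage a has sum 6; hence r5c4 = 1.
Cage h's pair has sum 3, leaving r4c1 = 1.
1 is placed in row 5, which forces r5c1 = 2.
Row 5 already has 2; hence r5c3 = 3.
Cage f needs sum 12, so r3c2 = 3.
Column 3 already has 3; hence r3c3 = 5.
Cage g needs two cells with sum 7, leaving r3c4 = 2.
2 is placed in row 3, leaving r3c5 = 1.
Column 3 already has 3, leaving r4c3 = 2.
Column 4 now contains 2, leaving r4c4 = 4.
Column 3 already has 2, which forces r1c3 = 4.
Row 1 now contains 4, leaving r1c5 = 2.
The 3 cells of cage f must have sum 12, so r2c1 = 5.
Cage e needs sum 7, leaving r2c2 = 2.
Column 5 already has 2, so r2c5 = 4.
Row 3 now contains 5, so r3c1 = 4.
4 is placed in row 4, so r4c2 = 5.
Cage i has sum 13; hence r4c5 = 3.
Cage b needs two cells with sum 9; hence r5c2 = 4.
Cage i needs sum 13, so r5c5 = 5.
Filled in: 3 1 4 5 2 / 5 2 1 3 4 / 4 3 5 2 1 / 1 5 2 4 3 / 2 4 3 1 5.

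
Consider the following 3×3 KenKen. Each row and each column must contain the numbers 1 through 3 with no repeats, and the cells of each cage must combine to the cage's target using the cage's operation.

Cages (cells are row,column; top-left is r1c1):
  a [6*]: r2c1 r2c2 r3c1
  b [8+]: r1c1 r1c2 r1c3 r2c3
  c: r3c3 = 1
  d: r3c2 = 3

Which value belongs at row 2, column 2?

1

Cage b has sum 8, leaving r2c3 = 2.
Cage d is given, which forces r3c2 = 3.
Cage c is a single given cell, which forces r3c3 = 1.
Column 3 now contains 1, leaving r1c3 = 3.
Cage a has product 6, leaving r2c1 = 3.
3 is placed in column 2, so r2c2 = 1.
1 is placed in row 3; hence r3c1 = 2.
Column 1 now contains 2; hence r1c1 = 1.
Column 2 already has 1, leaving r1c2 = 2.
Completed grid: 1 2 3 / 3 1 2 / 2 3 1.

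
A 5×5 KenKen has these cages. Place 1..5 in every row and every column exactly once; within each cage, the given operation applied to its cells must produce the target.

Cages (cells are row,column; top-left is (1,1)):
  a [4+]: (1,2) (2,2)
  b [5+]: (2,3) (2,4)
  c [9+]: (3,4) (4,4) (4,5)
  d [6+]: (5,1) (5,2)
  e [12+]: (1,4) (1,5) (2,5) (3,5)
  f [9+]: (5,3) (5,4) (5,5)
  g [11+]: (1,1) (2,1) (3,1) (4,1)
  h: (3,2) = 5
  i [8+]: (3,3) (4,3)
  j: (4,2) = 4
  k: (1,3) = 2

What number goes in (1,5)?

4

K is a freebie, so (1,3) = 2.
Cage h is a single given cell, so (3,2) = 5.
5 is placed in row 3, which forces (3,3) = 3.
Cage j is a single given cell, leaving (4,2) = 4.
Column 3 now contains 3, so (4,3) = 5.
The 3 cells of cage c must have sum 9, which forces (3,4) = 4.
Cage b's pair has sum 5, leaving (2,3) = 4.
Column 4 already has 4, so (2,4) = 1.
4 is placed in column 3; hence (5,3) = 1.
The two cells of cage a must have sum 4, which forces (1,2) = 1.
1 is placed in row 2, which forces (2,2) = 3.
3 is placed in row 2, which forces (2,5) = 2.
Column 5 already has 2, leaving (3,5) = 1.
Column 5 already has 2; hence (4,5) = 3.
Cage d needs two cells with sum 6, leaving (5,1) = 4.
Row 5 already has 1, so (5,2) = 2.
Column 5 now contains 3, so (5,5) = 5.
The 4 cells of cage g must have sum 11; hence (1,1) = 3.
Cage e has sum 12; hence (1,4) = 5.
Column 5 now contains 5, which forces (1,5) = 4.
Row 2 now contains 2, so (2,1) = 5.
Row 3 now contains 1; hence (3,1) = 2.
Cage g needs sum 11, leaving (4,1) = 1.
3 is placed in row 4; hence (4,4) = 2.
Row 5 already has 5, leaving (5,4) = 3.
Filled in: 3 1 2 5 4 / 5 3 4 1 2 / 2 5 3 4 1 / 1 4 5 2 3 / 4 2 1 3 5.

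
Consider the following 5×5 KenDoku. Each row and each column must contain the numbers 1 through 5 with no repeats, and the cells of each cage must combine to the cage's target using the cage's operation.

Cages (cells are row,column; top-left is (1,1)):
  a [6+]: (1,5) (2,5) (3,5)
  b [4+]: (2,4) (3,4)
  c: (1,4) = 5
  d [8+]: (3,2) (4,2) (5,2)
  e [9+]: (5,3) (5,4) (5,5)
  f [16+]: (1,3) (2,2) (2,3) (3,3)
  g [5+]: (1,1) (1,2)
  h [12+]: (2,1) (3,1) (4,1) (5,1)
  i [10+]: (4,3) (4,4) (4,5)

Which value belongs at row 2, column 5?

3

Cage c is given, which forces (1,4) = 5.
In column 1, 3 can only go at (1,1), so (1,1) = 3.
The two cells of cage g must have sum 5, which forces (1,2) = 2.
Row 1 now contains 2; hence (1,3) = 4.
Row 1 now contains 2; hence (1,5) = 1.
Column 2 needs a 5, and only (2,2) is open for it.
The 4 cells of cage f must have sum 16, so (2,3) = 2.
Row 2 now contains 2; hence (2,5) = 3.
The 4 cells of cage f must have sum 16; hence (3,3) = 5.
Column 5 now contains 3, so (3,5) = 2.
Row 2 already has 3, which forces (2,4) = 1.
The two cells of cage b must have sum 4, which forces (3,4) = 3.
The 3 cells of cage i must have sum 10, leaving (4,5) = 5.
Column 4 now contains 3, leaving (5,4) = 2.
5 is placed in column 5; hence (5,5) = 4.
1 is placed in row 2, which forces (2,1) = 4.
Cage h has sum 12, so (3,1) = 1.
Row 3 already has 1; hence (3,2) = 4.
Row 4 already has 5; hence (4,1) = 2.
The 3 cells of cage i must have sum 10; hence (4,3) = 1.
Column 4 now contains 2, which forces (4,4) = 4.
Row 5 now contains 2; hence (5,1) = 5.
Cage e needs sum 9, which forces (5,3) = 3.
1 is placed in row 4, so (4,2) = 3.
3 is placed in row 5, which forces (5,2) = 1.
Completed grid: 3 2 4 5 1 / 4 5 2 1 3 / 1 4 5 3 2 / 2 3 1 4 5 / 5 1 3 2 4.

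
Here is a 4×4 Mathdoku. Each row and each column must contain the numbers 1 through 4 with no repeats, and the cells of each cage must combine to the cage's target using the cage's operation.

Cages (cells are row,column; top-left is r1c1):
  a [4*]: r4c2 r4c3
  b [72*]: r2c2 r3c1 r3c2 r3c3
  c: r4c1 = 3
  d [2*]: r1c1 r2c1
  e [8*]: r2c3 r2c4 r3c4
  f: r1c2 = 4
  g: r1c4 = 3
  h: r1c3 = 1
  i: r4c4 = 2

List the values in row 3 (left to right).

Cage f is a single given cell; hence r1c2 = 4.
Cage h is given; hence r1c3 = 1.
Cage g is a single given cell, which forces r1c4 = 3.
Cage b needs product 72; hence r2c2 = 3.
Column 2 now contains 4; hence r3c2 = 2.
Cage c is given, leaving r4c1 = 3.
Column 2 now contains 4, leaving r4c2 = 1.
Column 3 now contains 1, leaving r4c3 = 4.
I is a freebie, so r4c4 = 2.
Row 1 now contains 1; hence r1c1 = 2.
Cage d's pair has product 2, so r2c1 = 1.
4 is placed in column 3, leaving r2c3 = 2.
Row 2 now contains 1; hence r2c4 = 4.
3 is placed in column 1, which forces r3c1 = 4.
4 is placed in column 3, which forces r3c3 = 3.
4 is placed in column 4, so r3c4 = 1.
Completed grid: 2 4 1 3 / 1 3 2 4 / 4 2 3 1 / 3 1 4 2.

4 2 3 1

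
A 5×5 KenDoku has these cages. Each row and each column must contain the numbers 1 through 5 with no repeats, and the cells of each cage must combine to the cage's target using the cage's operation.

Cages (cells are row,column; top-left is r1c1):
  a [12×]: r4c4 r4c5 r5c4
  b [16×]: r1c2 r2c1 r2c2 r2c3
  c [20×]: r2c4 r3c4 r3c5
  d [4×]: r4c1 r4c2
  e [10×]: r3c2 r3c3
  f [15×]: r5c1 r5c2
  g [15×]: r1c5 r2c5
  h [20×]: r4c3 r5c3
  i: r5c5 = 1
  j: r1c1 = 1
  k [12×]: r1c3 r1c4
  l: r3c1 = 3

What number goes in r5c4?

Cage j is given, so r1c1 = 1.
The 4 cells of cage b must have product 16, leaving r1c2 = 2.
Cage l is given, which forces r3c1 = 3.
2 is placed in column 2; hence r3c2 = 5.
Row 3 already has 5, which forces r3c3 = 2.
Column 1 now contains 1, so r4c1 = 4.
4 is placed in row 4, which forces r4c2 = 1.
4 is placed in row 4, which forces r4c3 = 5.
1 is placed in row 4, leaving r4c4 = 3.
Row 4 now contains 3, so r4c5 = 2.
Column 1 already has 3, which forces r5c1 = 5.
Column 2 now contains 5, leaving r5c2 = 3.
5 is placed in column 3; hence r5c3 = 4.
I is a freebie; hence r5c5 = 1.
Column 3 now contains 4, leaving r1c3 = 3.
3 is placed in column 4, so r1c4 = 4.
3 is placed in row 1; hence r1c5 = 5.
Column 1 already has 4; hence r2c1 = 2.
1 is placed in column 2; hence r2c2 = 4.
Column 3 now contains 4, leaving r2c3 = 1.
Cage c has product 20; hence r2c4 = 5.
Column 5 now contains 5; hence r2c5 = 3.
Cage c has product 20, so r3c4 = 1.
Column 5 already has 1; hence r3c5 = 4.
Row 5 already has 1, so r5c4 = 2.
Filled in: 1 2 3 4 5 / 2 4 1 5 3 / 3 5 2 1 4 / 4 1 5 3 2 / 5 3 4 2 1.

2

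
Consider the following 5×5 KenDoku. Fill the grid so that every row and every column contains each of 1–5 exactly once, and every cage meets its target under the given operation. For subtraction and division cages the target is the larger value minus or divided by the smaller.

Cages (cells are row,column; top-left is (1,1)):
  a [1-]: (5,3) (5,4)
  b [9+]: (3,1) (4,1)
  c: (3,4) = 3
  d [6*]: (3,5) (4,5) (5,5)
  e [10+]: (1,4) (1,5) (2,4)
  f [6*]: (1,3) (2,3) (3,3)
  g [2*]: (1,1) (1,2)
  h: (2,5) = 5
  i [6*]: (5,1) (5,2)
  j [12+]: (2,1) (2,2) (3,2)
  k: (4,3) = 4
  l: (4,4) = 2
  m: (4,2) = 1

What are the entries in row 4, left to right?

5 1 4 2 3

Cage h is given, so (2,5) = 5.
Cage c is a single given cell; hence (3,4) = 3.
Cage m is given; hence (4,2) = 1.
Cage k is given; hence (4,3) = 4.
L is a freebie, which forces (4,4) = 2.
Row 4 already has 2, so (4,5) = 3.
Cage g's pair has product 2, so (1,1) = 1.
Column 2 already has 1, which forces (1,2) = 2.
Row 1 already has 2; hence (1,3) = 3.
Cage e needs sum 10, so (1,4) = 5.
Row 1 now contains 1, which forces (1,5) = 4.
Cage b's pair has sum 9, which forces (3,1) = 4.
Cage j needs sum 12, which forces (3,2) = 5.
Row 4 now contains 4, which forces (4,1) = 5.
Column 2 already has 2, which forces (5,2) = 3.
Column 1 already has 4; hence (2,1) = 3.
Column 2 already has 3, leaving (2,2) = 4.
Cage e has sum 10, leaving (2,4) = 1.
Row 5 already has 3; hence (5,1) = 2.
Row 5 already has 2; hence (5,3) = 5.
Column 4 already has 1, leaving (5,4) = 4.
Row 5 already has 2; hence (5,5) = 1.
Row 2 already has 1, which forces (2,3) = 2.
Cage f has product 6, so (3,3) = 1.
1 is placed in column 5; hence (3,5) = 2.
Completed grid: 1 2 3 5 4 / 3 4 2 1 5 / 4 5 1 3 2 / 5 1 4 2 3 / 2 3 5 4 1.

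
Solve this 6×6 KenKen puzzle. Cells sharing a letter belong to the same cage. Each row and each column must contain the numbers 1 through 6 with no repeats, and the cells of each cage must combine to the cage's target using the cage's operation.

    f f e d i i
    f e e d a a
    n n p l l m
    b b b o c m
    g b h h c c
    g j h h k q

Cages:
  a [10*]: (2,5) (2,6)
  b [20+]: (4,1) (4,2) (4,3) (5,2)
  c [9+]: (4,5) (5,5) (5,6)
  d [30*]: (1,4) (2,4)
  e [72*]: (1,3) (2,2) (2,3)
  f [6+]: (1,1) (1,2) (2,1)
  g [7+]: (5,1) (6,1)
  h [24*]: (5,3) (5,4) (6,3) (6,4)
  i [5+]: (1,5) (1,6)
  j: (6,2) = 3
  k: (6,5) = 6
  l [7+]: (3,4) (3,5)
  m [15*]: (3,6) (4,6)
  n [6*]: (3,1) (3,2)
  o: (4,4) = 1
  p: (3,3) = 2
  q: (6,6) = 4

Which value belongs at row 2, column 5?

5

P is a freebie, leaving (3,3) = 2.
Cage o is a single given cell, leaving (4,4) = 1.
J is a freebie, leaving (6,2) = 3.
Cage k is given; hence (6,5) = 6.
Q is a freebie, so (6,6) = 4.
Row 6 now contains 4, which forces (6,3) = 1.
Row 6 now contains 4, leaving (6,4) = 2.
The two cells of cage g must have sum 7, leaving (5,1) = 2.
2 is placed in row 6, leaving (6,1) = 5.
The only place for 5 in row 1 is (1,4).
Column 4 now contains 5; hence (2,4) = 6.
Cage e has product 72, so (1,3) = 6.
6 is placed in row 2, so (2,2) = 4.
Cage e has product 72, which forces (2,3) = 3.
3 is placed in column 3, which forces (4,3) = 5.
5 is placed in row 4, so (4,6) = 3.
3 is placed in column 3, which forces (5,3) = 4.
4 is placed in row 5, which forces (5,4) = 3.
3 is placed in row 2, which forces (2,1) = 1.
1 is placed in column 1, so (3,1) = 6.
Row 3 now contains 6, leaving (3,2) = 1.
Column 4 already has 3, so (3,4) = 4.
Cage l needs two cells with sum 7; hence (3,5) = 3.
Column 6 now contains 3, which forces (3,6) = 5.
The 4 cells of cage b must have sum 20, leaving (4,1) = 4.
5 is placed in row 4, which forces (4,2) = 6.
3 is placed in row 4, so (4,5) = 2.
The 4 cells of cage b must have sum 20, so (5,2) = 5.
The 3 cells of cage c must have sum 9, which forces (5,5) = 1.
Cage c has sum 9; hence (5,6) = 6.
Column 1 already has 4; hence (1,1) = 3.
Column 2 already has 1, which forces (1,2) = 2.
Column 5 already has 3; hence (1,5) = 4.
Cage i's pair has sum 5, which forces (1,6) = 1.
2 is placed in column 5, which forces (2,5) = 5.
Column 6 now contains 5; hence (2,6) = 2.
Filled in: 3 2 6 5 4 1 / 1 4 3 6 5 2 / 6 1 2 4 3 5 / 4 6 5 1 2 3 / 2 5 4 3 1 6 / 5 3 1 2 6 4.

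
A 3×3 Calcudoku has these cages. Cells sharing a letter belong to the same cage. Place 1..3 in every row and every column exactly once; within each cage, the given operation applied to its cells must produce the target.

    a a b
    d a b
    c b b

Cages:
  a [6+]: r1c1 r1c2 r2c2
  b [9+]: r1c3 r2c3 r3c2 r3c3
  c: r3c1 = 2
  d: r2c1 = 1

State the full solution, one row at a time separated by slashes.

Cage d is a single given cell, which forces r2c1 = 1.
Cage c is a single given cell, so r3c1 = 2.
Cage b has sum 9, leaving r3c2 = 3.
2 is placed in row 3, leaving r3c3 = 1.
Column 1 now contains 2, which forces r1c1 = 3.
The 3 cells of cage a must have sum 6, so r1c2 = 1.
3 is placed in row 1; hence r1c3 = 2.
3 is placed in column 2, leaving r2c2 = 2.
Column 3 now contains 2, which forces r2c3 = 3.

3 1 2 / 1 2 3 / 2 3 1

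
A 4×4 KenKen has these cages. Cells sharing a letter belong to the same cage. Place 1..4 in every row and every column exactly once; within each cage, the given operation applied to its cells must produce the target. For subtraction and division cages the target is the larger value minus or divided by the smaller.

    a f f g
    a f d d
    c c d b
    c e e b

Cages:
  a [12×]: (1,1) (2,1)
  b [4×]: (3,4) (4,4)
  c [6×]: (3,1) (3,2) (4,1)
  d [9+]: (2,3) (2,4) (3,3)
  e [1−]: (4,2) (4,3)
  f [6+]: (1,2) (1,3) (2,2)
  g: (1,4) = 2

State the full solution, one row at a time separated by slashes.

Cage g is given, which forces (1,4) = 2.
Column 4 needs a 3, and only (2,4) is open for it.
The two cells of cage a must have product 12; hence (1,1) = 3.
3 is placed in row 1, so (1,3) = 1.
3 is placed in row 2, so (2,1) = 4.
Row 2 already has 4, so (2,3) = 2.
Column 3 now contains 2, which forces (3,3) = 4.
4 is placed in row 3, leaving (3,4) = 1.
Column 3 now contains 4, so (4,3) = 3.
1 is placed in column 4, which forces (4,4) = 4.
1 is placed in row 1, so (1,2) = 4.
Row 2 now contains 2, which forces (2,2) = 1.
Row 3 now contains 1; hence (3,1) = 2.
Cage c has product 6, which forces (3,2) = 3.
Cage c needs product 6, which forces (4,1) = 1.
The two cells of cage e must have difference 1; hence (4,2) = 2.

3 4 1 2 / 4 1 2 3 / 2 3 4 1 / 1 2 3 4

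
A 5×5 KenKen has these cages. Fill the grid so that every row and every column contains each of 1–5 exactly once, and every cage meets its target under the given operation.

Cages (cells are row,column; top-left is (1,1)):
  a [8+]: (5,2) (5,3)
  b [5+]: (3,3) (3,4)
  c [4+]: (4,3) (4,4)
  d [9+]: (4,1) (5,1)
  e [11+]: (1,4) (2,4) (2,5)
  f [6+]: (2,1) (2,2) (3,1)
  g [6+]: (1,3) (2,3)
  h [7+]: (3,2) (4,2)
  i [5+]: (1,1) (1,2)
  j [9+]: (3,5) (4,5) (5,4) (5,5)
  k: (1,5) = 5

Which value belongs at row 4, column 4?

K is a freebie, leaving (1,5) = 5.
The only place for 5 in row 3 is (3,2).
The two cells of cage h must have sum 7, leaving (4,2) = 2.
5 is placed in column 2; hence (5,2) = 3.
Cage a's pair has sum 8; hence (5,3) = 5.
Column 2 now contains 3, which forces (2,2) = 1.
The two cells of cage d must have sum 9; hence (4,1) = 5.
5 is placed in row 5, leaving (5,1) = 4.
Row 5 now contains 4, leaving (5,5) = 1.
Column 1 already has 4, so (1,1) = 1.
Column 2 already has 1, so (1,2) = 4.
Row 1 now contains 4, leaving (1,3) = 2.
Row 1 now contains 2, leaving (1,4) = 3.
Column 3 now contains 2; hence (2,3) = 4.
Column 4 already has 3, leaving (2,4) = 5.
The 4 cells of cage j must have sum 9, so (3,5) = 2.
Column 4 already has 3, leaving (4,4) = 1.
Cage j has sum 9, which forces (4,5) = 4.
Row 5 now contains 1, leaving (5,4) = 2.
The 3 cells of cage f must have sum 6, which forces (2,1) = 2.
Column 5 now contains 2; hence (2,5) = 3.
Row 3 already has 2, so (3,1) = 3.
Cage b's pair has sum 5, leaving (3,3) = 1.
Column 4 already has 1, so (3,4) = 4.
1 is placed in row 4, so (4,3) = 3.
Filled in: 1 4 2 3 5 / 2 1 4 5 3 / 3 5 1 4 2 / 5 2 3 1 4 / 4 3 5 2 1.

1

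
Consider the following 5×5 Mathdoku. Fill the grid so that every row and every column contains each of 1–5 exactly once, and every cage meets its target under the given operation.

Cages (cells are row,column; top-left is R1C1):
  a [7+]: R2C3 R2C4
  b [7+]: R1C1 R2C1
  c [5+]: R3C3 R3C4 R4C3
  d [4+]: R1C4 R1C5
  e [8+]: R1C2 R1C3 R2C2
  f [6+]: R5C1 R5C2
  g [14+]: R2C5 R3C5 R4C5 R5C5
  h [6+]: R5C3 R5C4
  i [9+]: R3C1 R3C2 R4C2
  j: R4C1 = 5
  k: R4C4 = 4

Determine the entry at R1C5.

1

J is a freebie, leaving R4C1 = 5.
Cage k is a single given cell, which forces R4C4 = 4.
The only place for 1 in row 2 is R2C2.
The only place for 1 in row 4 is R4C3.
1 is placed in column 3, leaving R3C3 = 3.
The 3 cells of cage c must have sum 5; hence R3C4 = 1.
1 is placed in column 4, so R5C4 = 2.
1 is placed in column 4, so R1C4 = 3.
Cage d's pair has sum 4, which forces R1C5 = 1.
3 is placed in column 4; hence R2C4 = 5.
Cage f needs two cells with sum 6, which forces R5C1 = 1.
The two cells of cage f must have sum 6; hence R5C2 = 5.
The two cells of cage h must have sum 6, so R5C3 = 4.
Row 5 now contains 4, leaving R5C5 = 3.
3 is placed in row 1, so R1C1 = 4.
Column 2 now contains 5; hence R1C2 = 2.
The 3 cells of cage e must have sum 8, so R1C3 = 5.
Cage b needs two cells with sum 7, so R2C1 = 3.
Column 3 now contains 4, so R2C3 = 2.
Cage g needs sum 14; hence R2C5 = 4.
Column 1 already has 4, so R3C1 = 2.
Column 2 now contains 2, leaving R3C2 = 4.
Cage g needs sum 14; hence R3C5 = 5.
Cage i needs sum 9, leaving R4C2 = 3.
Column 5 now contains 3, which forces R4C5 = 2.
Filled in: 4 2 5 3 1 / 3 1 2 5 4 / 2 4 3 1 5 / 5 3 1 4 2 / 1 5 4 2 3.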